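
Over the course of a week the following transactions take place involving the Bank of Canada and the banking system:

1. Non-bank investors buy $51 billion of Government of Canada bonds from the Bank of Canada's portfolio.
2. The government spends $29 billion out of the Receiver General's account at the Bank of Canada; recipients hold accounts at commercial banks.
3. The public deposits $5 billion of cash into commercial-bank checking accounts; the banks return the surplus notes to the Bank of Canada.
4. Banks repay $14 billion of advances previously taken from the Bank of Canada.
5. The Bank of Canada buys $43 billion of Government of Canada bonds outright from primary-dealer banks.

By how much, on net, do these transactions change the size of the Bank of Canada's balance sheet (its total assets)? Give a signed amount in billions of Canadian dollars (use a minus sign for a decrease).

-$22 billion

Asset sale (to non-banks) $51 billion: a Bank of Canada asset is shed → −$51B.
Government spending $29 billion: only the composition of liabilities changes → 0.
Currency deposit $5 billion: only the composition of liabilities changes → 0.
Discount-window repayment $14 billion: a Bank of Canada asset is shed → −$14B.
OMO purchase (from banks) $43 billion: a Bank of Canada asset is acquired → +$43B.
Net: −51 + 0 + 0 − 14 + 43 = -$22 billion.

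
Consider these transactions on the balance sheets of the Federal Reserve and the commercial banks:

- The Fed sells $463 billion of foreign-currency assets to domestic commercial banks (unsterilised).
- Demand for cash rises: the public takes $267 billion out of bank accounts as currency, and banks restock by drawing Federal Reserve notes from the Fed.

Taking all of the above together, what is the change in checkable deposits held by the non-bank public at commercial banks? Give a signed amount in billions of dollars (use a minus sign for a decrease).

-$267 billion

FX sale $463 billion: the counterparty is a bank, so public deposits are unchanged → 0.
Currency withdrawal $267 billion: non-bank counterparties' bank balances fall → −$267B.
Net: 0 − 267 = -$267 billion.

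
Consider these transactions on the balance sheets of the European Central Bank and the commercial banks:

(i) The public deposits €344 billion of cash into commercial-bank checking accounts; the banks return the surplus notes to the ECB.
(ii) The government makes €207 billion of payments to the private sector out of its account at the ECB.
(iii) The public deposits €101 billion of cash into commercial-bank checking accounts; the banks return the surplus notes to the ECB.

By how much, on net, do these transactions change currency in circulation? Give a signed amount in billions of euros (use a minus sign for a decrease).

-€445 billion

Currency deposit €344 billion: notes return to the central bank → −€344B.
Government spending €207 billion: no currency enters or leaves circulation → 0.
Currency deposit €101 billion: notes return to the central bank → −€101B.
Net: −344 + 0 − 101 = -€445 billion.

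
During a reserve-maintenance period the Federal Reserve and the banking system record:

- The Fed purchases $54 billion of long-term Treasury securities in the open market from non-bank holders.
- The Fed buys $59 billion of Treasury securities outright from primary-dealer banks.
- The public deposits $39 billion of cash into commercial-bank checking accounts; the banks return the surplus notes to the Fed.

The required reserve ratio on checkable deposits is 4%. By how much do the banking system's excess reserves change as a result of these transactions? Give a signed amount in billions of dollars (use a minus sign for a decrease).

+$148.28 billion

Asset purchase (from non-banks) $54 billion: reserves +$54B, deposits +$54B.
OMO purchase (from banks) $59 billion: reserves +$59B, deposits 0.
Currency deposit $39 billion: reserves +$39B, deposits +$39B.
Totals: Δreserves = +$152B, Δdeposits = +$93B.
Δrequired reserves = 4% × +$93B = +$3.72B.
Δexcess reserves = Δreserves − Δrequired = +$152B − (+$3.72B) = +$148.28 billion.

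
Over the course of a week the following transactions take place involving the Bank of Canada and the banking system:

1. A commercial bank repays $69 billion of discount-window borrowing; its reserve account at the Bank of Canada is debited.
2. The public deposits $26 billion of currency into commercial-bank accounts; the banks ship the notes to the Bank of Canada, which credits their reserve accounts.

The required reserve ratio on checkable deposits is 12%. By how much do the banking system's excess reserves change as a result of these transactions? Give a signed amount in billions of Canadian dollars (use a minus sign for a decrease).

Discount-window repayment $69 billion: reserves −$69B, deposits 0.
Currency deposit $26 billion: reserves +$26B, deposits +$26B.
Totals: Δreserves = −$43B, Δdeposits = +$26B.
Δrequired reserves = 12% × +$26B = +$3.12B.
Δexcess reserves = Δreserves − Δrequired = −$43B − (+$3.12B) = -$46.12 billion.

-$46.12 billion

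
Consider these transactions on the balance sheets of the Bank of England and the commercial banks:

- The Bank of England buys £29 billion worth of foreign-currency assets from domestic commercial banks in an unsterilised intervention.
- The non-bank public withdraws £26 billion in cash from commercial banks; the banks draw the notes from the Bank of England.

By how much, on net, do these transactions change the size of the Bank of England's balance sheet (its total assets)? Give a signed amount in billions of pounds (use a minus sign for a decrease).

+£29 billion

FX purchase £29 billion: a Bank of England asset is acquired → +£29B.
Currency withdrawal £26 billion: only the composition of liabilities changes → 0.
Net: 29 + 0 = +£29 billion.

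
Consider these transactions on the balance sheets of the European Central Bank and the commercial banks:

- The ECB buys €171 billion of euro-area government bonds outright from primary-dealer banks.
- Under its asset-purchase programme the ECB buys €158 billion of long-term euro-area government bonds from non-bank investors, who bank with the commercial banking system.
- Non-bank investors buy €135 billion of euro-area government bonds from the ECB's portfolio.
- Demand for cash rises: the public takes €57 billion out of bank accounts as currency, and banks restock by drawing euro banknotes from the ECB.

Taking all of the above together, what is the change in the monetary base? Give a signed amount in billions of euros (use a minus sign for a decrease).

OMO purchase (from banks) €171 billion: ECB balance sheet expands → +€171B.
Asset purchase (from non-banks) €158 billion: ECB balance sheet expands → +€158B.
Asset sale (to non-banks) €135 billion: ECB balance sheet contracts → −€135B.
Currency withdrawal €57 billion: just a shift between currency and reserves — both are base money → 0.
Net: 171 + 158 − 135 + 0 = +€194 billion.

+€194 billion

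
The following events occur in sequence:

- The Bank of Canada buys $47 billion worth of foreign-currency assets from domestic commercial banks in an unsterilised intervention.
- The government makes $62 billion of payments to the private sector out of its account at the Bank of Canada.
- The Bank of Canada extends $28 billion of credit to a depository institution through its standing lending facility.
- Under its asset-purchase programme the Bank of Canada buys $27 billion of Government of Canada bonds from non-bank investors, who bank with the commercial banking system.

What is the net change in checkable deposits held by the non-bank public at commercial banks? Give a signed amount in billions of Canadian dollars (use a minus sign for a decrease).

FX purchase $47 billion: the counterparty is a bank, so public deposits are unchanged → 0.
Government spending $62 billion: non-bank counterparties' bank balances rise → +$62B.
Discount-window loan $28 billion: the counterparty is a bank, so public deposits are unchanged → 0.
Asset purchase (from non-banks) $27 billion: non-bank counterparties' bank balances rise → +$27B.
Net: 0 + 62 + 0 + 27 = +$89 billion.

+$89 billion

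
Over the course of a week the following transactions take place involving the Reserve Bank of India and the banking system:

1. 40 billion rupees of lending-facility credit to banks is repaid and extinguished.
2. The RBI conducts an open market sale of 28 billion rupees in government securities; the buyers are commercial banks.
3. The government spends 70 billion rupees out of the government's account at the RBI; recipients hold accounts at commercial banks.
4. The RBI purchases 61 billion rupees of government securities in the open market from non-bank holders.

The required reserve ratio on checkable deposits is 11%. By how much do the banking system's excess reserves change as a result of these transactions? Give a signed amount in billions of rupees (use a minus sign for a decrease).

Discount-window repayment 40 billion rupees: reserves −40B, deposits 0.
OMO sale (to banks) 28 billion rupees: reserves −28B, deposits 0.
Government spending 70 billion rupees: reserves +70B, deposits +70B.
Asset purchase (from non-banks) 61 billion rupees: reserves +61B, deposits +61B.
Totals: Δreserves = +63B, Δdeposits = +131B.
Δrequired reserves = 11% × +131B = +14.41B.
Δexcess reserves = Δreserves − Δrequired = +63B − (+14.41B) = +48.59 billion.

+48.59 billion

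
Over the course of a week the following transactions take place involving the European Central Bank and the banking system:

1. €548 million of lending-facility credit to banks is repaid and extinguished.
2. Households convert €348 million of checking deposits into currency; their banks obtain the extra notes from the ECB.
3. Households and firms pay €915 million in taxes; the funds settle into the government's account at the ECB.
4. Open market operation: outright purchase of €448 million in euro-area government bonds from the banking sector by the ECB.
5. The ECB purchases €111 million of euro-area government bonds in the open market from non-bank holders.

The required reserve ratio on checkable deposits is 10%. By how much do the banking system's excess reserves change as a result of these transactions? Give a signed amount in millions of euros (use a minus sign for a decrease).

-€1136.8 million

Discount-window repayment €548 million: reserves −€548M, deposits 0.
Currency withdrawal €348 million: reserves −€348M, deposits −€348M.
Government account inflow €915 million: reserves −€915M, deposits −€915M.
OMO purchase (from banks) €448 million: reserves +€448M, deposits 0.
Asset purchase (from non-banks) €111 million: reserves +€111M, deposits +€111M.
Totals: Δreserves = −€1252M, Δdeposits = −€1152M.
Δrequired reserves = 10% × −€1152M = −€115.2M.
Δexcess reserves = Δreserves − Δrequired = −€1252M − (−€115.2M) = -€1136.8 million.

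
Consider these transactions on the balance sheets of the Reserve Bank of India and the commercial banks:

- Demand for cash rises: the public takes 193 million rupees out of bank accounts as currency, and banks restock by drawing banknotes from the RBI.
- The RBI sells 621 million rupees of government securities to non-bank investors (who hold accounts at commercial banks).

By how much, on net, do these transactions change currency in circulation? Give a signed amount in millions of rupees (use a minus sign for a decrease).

+193 million

Currency withdrawal 193 million rupees: notes leave the central bank → +193M.
Asset sale (to non-banks) 621 million rupees: no currency enters or leaves circulation → 0.
Net: 193 + 0 = +193 million.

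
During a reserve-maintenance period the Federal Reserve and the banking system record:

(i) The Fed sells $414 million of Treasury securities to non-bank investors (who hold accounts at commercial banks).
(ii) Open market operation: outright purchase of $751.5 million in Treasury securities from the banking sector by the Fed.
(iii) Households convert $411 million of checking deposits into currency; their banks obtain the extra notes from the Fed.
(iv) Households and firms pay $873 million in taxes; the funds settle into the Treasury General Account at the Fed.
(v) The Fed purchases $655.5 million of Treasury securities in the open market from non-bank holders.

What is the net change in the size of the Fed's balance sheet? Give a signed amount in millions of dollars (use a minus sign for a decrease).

+$993 million

Fed balance sheet:
  Assets:      Securities +$993M
  Liabilities: Bank reserves −$291M, Currency in circulation +$411M, Government deposits +$873M
Change in total Fed assets = +$993 million.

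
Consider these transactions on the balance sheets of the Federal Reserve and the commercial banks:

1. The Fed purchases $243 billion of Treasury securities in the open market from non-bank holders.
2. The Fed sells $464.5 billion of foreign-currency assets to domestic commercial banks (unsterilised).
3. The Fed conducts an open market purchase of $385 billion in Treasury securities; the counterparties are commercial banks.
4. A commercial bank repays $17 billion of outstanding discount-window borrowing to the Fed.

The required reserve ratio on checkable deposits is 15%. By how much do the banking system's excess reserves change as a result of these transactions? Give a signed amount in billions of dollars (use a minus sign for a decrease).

Asset purchase (from non-banks) $243 billion: reserves +$243B, deposits +$243B.
FX sale $464.5 billion: reserves −$464.5B, deposits 0.
OMO purchase (from banks) $385 billion: reserves +$385B, deposits 0.
Discount-window repayment $17 billion: reserves −$17B, deposits 0.
Totals: Δreserves = +$146.5B, Δdeposits = +$243B.
Δrequired reserves = 15% × +$243B = +$36.45B.
Δexcess reserves = Δreserves − Δrequired = +$146.5B − (+$36.45B) = +$110.05 billion.

+$110.05 billion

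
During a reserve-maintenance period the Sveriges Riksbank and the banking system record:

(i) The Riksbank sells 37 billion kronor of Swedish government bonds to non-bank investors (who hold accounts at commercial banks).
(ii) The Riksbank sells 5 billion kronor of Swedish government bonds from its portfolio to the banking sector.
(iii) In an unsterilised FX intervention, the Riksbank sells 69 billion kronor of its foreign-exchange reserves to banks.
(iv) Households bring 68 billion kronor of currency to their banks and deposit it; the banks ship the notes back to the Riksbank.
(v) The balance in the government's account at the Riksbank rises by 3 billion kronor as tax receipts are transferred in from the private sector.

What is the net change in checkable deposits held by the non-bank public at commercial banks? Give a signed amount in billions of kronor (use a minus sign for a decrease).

Asset sale (to non-banks) 37 billion kronor: non-bank counterparties' bank balances fall → −37B.
OMO sale (to banks) 5 billion kronor: the counterparty is a bank, so public deposits are unchanged → 0.
FX sale 69 billion kronor: the counterparty is a bank, so public deposits are unchanged → 0.
Currency deposit 68 billion kronor: non-bank counterparties' bank balances rise → +68B.
Government account inflow 3 billion kronor: non-bank counterparties' bank balances fall → −3B.
Net: −37 + 0 + 0 + 68 − 3 = +28 billion.

+28 billion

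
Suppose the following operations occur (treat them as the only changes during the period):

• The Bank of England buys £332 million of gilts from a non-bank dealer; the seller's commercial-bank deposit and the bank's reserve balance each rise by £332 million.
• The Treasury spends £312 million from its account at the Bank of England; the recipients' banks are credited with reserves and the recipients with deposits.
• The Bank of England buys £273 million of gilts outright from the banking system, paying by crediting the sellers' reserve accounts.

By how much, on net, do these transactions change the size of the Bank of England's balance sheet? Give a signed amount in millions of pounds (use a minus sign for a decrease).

Asset purchase (from non-banks) £332 million: a Bank of England asset is acquired → +£332M.
Government spending £312 million: only the composition of liabilities changes → 0.
OMO purchase (from banks) £273 million: a Bank of England asset is acquired → +£273M.
Net: 332 + 0 + 273 = +£605 million.

+£605 million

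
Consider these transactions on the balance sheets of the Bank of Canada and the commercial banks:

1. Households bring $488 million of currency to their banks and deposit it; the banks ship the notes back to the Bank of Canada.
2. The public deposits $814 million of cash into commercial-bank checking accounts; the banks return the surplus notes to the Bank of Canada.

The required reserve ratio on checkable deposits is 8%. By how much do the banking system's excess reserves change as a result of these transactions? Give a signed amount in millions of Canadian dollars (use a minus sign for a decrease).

Currency deposit $488 million: reserves +$488M, deposits +$488M.
Currency deposit $814 million: reserves +$814M, deposits +$814M.
Totals: Δreserves = +$1302M, Δdeposits = +$1302M.
Δrequired reserves = 8% × +$1302M = +$104.16M.
Δexcess reserves = Δreserves − Δrequired = +$1302M − (+$104.16M) = +$1197.84 million.

+$1197.84 million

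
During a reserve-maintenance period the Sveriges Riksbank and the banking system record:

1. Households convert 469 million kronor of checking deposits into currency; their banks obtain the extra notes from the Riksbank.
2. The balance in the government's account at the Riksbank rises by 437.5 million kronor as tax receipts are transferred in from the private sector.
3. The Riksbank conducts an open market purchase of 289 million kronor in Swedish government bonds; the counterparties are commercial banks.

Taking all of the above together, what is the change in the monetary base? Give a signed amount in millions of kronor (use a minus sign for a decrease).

Riksbank balance sheet:
  Assets:      Securities +289M
  Liabilities: Bank reserves −617.5M, Currency in circulation +469M, Government deposits +437.5M
Monetary base = currency + reserves: +469M + (−617.5M) = -148.5 million.

-148.5 million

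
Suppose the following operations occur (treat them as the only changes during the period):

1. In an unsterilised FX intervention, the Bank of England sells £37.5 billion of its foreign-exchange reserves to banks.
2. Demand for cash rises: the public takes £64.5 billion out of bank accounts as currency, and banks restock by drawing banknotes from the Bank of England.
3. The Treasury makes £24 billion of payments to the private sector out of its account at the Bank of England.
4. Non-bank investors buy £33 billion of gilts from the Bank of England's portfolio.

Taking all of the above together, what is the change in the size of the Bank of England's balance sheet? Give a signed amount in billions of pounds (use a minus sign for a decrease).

-£70.5 billion

Bank of England balance sheet:
  Assets:      Securities −£33B, Foreign assets −£37.5B
  Liabilities: Bank reserves −£111B, Currency in circulation +£64.5B, Government deposits −£24B
Change in total Bank of England assets = -£70.5 billion.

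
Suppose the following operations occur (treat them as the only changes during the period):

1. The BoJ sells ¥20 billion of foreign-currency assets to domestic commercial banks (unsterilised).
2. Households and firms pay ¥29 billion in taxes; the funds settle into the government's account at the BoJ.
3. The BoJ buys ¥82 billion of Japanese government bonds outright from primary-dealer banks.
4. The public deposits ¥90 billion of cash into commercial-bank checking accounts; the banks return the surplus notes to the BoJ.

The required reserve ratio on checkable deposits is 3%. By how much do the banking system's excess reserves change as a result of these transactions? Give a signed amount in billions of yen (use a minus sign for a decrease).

FX sale ¥20 billion: reserves −¥20B, deposits 0.
Government account inflow ¥29 billion: reserves −¥29B, deposits −¥29B.
OMO purchase (from banks) ¥82 billion: reserves +¥82B, deposits 0.
Currency deposit ¥90 billion: reserves +¥90B, deposits +¥90B.
Totals: Δreserves = +¥123B, Δdeposits = +¥61B.
Δrequired reserves = 3% × +¥61B = +¥1.83B.
Δexcess reserves = Δreserves − Δrequired = +¥123B − (+¥1.83B) = +¥121.17 billion.

+¥121.17 billion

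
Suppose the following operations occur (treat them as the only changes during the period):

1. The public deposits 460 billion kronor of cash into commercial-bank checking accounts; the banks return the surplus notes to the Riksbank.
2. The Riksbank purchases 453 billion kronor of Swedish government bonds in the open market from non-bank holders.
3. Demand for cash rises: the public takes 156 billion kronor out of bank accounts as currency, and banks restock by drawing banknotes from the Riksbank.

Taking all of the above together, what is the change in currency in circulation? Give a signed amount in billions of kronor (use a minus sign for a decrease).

-304 billion

Currency deposit 460 billion kronor: notes return to the central bank → −460B.
Asset purchase (from non-banks) 453 billion kronor: no currency enters or leaves circulation → 0.
Currency withdrawal 156 billion kronor: notes leave the central bank → +156B.
Net: −460 + 0 + 156 = -304 billion.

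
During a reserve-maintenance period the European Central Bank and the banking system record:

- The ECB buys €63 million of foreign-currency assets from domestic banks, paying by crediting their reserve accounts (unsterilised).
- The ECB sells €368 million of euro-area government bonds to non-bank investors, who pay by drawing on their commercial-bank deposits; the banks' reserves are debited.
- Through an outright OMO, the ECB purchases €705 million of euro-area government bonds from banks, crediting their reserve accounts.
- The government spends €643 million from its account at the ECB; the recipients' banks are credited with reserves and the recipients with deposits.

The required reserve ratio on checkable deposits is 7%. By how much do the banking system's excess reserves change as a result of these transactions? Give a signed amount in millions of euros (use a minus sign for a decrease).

+€1023.75 million

FX purchase €63 million: reserves +€63M, deposits 0.
Asset sale (to non-banks) €368 million: reserves −€368M, deposits −€368M.
OMO purchase (from banks) €705 million: reserves +€705M, deposits 0.
Government spending €643 million: reserves +€643M, deposits +€643M.
Totals: Δreserves = +€1043M, Δdeposits = +€275M.
Δrequired reserves = 7% × +€275M = +€19.25M.
Δexcess reserves = Δreserves − Δrequired = +€1043M − (+€19.25M) = +€1023.75 million.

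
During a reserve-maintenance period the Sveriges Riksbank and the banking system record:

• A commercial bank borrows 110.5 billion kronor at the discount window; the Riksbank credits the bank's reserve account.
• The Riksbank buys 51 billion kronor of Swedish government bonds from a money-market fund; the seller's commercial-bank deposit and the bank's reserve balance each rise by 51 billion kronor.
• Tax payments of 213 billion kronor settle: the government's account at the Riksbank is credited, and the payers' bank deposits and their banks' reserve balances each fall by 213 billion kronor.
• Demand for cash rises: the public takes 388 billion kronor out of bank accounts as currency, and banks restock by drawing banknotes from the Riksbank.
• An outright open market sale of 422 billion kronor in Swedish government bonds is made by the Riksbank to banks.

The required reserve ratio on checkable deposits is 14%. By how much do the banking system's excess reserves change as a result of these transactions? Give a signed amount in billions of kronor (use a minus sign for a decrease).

Discount-window loan 110.5 billion kronor: reserves +110.5B, deposits 0.
Asset purchase (from non-banks) 51 billion kronor: reserves +51B, deposits +51B.
Government account inflow 213 billion kronor: reserves −213B, deposits −213B.
Currency withdrawal 388 billion kronor: reserves −388B, deposits −388B.
OMO sale (to banks) 422 billion kronor: reserves −422B, deposits 0.
Totals: Δreserves = −861.5B, Δdeposits = −550B.
Δrequired reserves = 14% × −550B = −77B.
Δexcess reserves = Δreserves − Δrequired = −861.5B − (−77B) = -784.5 billion.

-784.5 billion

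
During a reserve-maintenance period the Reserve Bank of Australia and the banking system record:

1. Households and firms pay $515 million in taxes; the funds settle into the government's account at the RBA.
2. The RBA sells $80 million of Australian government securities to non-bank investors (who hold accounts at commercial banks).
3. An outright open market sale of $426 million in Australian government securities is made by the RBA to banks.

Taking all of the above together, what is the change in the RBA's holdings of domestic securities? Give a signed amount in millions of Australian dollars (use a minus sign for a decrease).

RBA balance sheet:
  Assets:      Securities −$506M
  Liabilities: Bank reserves −$1021M, Government deposits +$515M
Commercial banking system:
  Assets:      Reserves at CB −$1021M, Securities +$426M
  Liabilities: Checkable deposits −$595M
So the change in the RBA's holdings of domestic securities is -$506 million.

-$506 million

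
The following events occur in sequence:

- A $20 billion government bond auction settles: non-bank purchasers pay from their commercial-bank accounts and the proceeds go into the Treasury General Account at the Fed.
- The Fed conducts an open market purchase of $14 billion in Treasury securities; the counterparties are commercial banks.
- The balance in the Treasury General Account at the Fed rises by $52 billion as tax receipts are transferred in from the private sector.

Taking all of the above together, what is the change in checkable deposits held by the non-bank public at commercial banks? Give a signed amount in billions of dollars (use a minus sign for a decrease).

-$72 billion

Fed balance sheet:
  Assets:      Securities +$14B
  Liabilities: Bank reserves −$58B, Government deposits +$72B
Commercial banking system:
  Assets:      Reserves at CB −$58B, Securities −$14B
  Liabilities: Checkable deposits −$72B
So the change in checkable deposits held by the non-bank public at commercial banks is -$72 billion.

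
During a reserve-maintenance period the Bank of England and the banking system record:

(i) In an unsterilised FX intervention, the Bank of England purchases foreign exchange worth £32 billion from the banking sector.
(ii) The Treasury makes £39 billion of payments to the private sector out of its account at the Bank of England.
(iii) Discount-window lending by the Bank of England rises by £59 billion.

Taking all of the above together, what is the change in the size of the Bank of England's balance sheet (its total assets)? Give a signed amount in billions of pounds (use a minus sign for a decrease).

+£91 billion

FX purchase £32 billion: a Bank of England asset is acquired → +£32B.
Government spending £39 billion: only the composition of liabilities changes → 0.
Discount-window loan £59 billion: a Bank of England asset is acquired → +£59B.
Net: 32 + 0 + 59 = +£91 billion.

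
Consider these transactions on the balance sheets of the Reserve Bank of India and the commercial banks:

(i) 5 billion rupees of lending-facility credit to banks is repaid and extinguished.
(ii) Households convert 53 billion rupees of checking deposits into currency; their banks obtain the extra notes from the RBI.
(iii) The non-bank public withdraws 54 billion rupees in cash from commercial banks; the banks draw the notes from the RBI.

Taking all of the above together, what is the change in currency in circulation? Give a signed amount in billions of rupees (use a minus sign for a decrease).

Discount-window repayment 5 billion rupees: no currency enters or leaves circulation → 0.
Currency withdrawal 53 billion rupees: notes leave the central bank → +53B.
Currency withdrawal 54 billion rupees: notes leave the central bank → +54B.
Net: 0 + 53 + 54 = +107 billion.

+107 billion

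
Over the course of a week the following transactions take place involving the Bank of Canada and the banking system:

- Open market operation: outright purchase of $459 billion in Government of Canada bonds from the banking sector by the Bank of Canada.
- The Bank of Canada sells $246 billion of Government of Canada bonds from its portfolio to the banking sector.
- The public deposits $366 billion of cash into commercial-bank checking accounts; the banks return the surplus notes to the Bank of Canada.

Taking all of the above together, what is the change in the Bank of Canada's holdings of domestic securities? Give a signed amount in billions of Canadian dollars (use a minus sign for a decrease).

OMO purchase (from banks) $459 billion: securities added to the Bank of Canada's portfolio → +$459B.
OMO sale (to banks) $246 billion: securities removed from the Bank of Canada's portfolio → −$246B.
Currency deposit $366 billion: the Bank of Canada's securities portfolio is untouched → 0.
Net: 459 − 246 + 0 = +$213 billion.

+$213 billion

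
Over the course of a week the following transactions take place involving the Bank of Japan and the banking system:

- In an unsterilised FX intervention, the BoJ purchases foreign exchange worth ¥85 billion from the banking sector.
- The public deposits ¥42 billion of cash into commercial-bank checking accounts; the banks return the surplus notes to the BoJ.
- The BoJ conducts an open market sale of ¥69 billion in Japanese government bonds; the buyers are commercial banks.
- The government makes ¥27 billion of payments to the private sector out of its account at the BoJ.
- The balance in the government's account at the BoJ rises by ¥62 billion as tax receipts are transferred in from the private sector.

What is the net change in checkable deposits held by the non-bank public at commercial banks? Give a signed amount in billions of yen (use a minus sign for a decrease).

FX purchase ¥85 billion: the counterparty is a bank, so public deposits are unchanged → 0.
Currency deposit ¥42 billion: non-bank counterparties' bank balances rise → +¥42B.
OMO sale (to banks) ¥69 billion: the counterparty is a bank, so public deposits are unchanged → 0.
Government spending ¥27 billion: non-bank counterparties' bank balances rise → +¥27B.
Government account inflow ¥62 billion: non-bank counterparties' bank balances fall → −¥62B.
Net: 0 + 42 + 0 + 27 − 62 = +¥7 billion.

+¥7 billion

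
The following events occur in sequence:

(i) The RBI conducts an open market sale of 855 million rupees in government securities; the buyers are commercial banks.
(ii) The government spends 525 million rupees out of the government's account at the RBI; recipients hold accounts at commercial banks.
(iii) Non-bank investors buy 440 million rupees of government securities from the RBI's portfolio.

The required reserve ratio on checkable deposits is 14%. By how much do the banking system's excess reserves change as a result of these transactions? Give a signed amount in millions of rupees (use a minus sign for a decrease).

OMO sale (to banks) 855 million rupees: reserves −855M, deposits 0.
Government spending 525 million rupees: reserves +525M, deposits +525M.
Asset sale (to non-banks) 440 million rupees: reserves −440M, deposits −440M.
Totals: Δreserves = −770M, Δdeposits = +85M.
Δrequired reserves = 14% × +85M = +11.9M.
Δexcess reserves = Δreserves − Δrequired = −770M − (+11.9M) = -781.9 million.

-781.9 million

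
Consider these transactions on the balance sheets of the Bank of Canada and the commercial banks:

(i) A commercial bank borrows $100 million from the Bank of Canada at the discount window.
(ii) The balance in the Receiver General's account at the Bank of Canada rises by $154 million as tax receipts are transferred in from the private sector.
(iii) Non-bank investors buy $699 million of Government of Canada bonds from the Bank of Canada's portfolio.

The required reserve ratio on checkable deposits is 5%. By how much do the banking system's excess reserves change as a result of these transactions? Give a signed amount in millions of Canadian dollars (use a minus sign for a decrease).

Discount-window loan $100 million: reserves +$100M, deposits 0.
Government account inflow $154 million: reserves −$154M, deposits −$154M.
Asset sale (to non-banks) $699 million: reserves −$699M, deposits −$699M.
Totals: Δreserves = −$753M, Δdeposits = −$853M.
Δrequired reserves = 5% × −$853M = −$42.65M.
Δexcess reserves = Δreserves − Δrequired = −$753M − (−$42.65M) = -$710.35 million.

-$710.35 million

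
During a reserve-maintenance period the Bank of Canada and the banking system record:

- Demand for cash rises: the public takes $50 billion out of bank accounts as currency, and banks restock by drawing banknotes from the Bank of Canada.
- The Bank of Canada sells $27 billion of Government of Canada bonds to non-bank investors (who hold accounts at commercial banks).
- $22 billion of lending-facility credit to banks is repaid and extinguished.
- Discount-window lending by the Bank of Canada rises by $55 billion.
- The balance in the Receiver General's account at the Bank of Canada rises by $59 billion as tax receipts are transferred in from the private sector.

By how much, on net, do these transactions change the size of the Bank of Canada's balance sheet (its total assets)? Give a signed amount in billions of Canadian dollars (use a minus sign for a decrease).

+$6 billion

Bank of Canada balance sheet:
  Assets:      Securities −$27B, Loans to banks +$33B
  Liabilities: Bank reserves −$103B, Currency in circulation +$50B, Government deposits +$59B
Commercial banking system:
  Assets:      Reserves at CB −$103B
  Liabilities: Checkable deposits −$136B, Borrowings from CB +$33B
Change in total Bank of Canada assets = +$6 billion.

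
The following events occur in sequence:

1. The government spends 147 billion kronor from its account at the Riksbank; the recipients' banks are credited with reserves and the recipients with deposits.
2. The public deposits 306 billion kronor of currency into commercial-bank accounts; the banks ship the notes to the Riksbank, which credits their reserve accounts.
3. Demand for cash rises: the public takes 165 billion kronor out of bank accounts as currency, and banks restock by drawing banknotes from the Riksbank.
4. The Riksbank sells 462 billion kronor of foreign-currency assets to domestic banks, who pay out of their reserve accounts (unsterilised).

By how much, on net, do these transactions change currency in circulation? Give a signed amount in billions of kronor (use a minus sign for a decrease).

Riksbank balance sheet:
  Assets:      Foreign assets −462B
  Liabilities: Bank reserves −174B, Currency in circulation −141B, Government deposits −147B
Commercial banking system:
  Assets:      Reserves at CB −174B, Foreign assets +462B
  Liabilities: Checkable deposits +288B
So the change in currency in circulation is -141 billion.

-141 billion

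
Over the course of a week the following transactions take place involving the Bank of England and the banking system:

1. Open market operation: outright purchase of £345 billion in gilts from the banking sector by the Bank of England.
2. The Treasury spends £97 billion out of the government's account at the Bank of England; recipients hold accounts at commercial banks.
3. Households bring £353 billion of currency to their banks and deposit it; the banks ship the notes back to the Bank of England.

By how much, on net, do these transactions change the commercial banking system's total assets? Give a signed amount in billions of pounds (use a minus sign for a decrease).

OMO purchase (from banks) £345 billion: just an asset swap on bank balance sheets → 0.
Government spending £97 billion: bank balance sheets expand → +£97B.
Currency deposit £353 billion: bank balance sheets expand → +£353B.
Net: 0 + 97 + 353 = +£450 billion.

+£450 billion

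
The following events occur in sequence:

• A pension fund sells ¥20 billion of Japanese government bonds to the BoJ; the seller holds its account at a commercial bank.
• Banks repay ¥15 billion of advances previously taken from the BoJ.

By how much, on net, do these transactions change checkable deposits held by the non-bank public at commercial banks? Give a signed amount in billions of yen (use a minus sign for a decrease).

Asset purchase (from non-banks) ¥20 billion: non-bank counterparties' bank balances rise → +¥20B.
Discount-window repayment ¥15 billion: the counterparty is a bank, so public deposits are unchanged → 0.
Net: 20 + 0 = +¥20 billion.

+¥20 billion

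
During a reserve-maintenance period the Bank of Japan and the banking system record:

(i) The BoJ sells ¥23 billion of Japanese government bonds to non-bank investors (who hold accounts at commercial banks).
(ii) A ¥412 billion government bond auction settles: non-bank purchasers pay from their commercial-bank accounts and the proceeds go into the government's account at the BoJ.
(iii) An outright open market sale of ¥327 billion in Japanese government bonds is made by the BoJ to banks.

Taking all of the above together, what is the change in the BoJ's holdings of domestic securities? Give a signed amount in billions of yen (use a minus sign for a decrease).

-¥350 billion

Asset sale (to non-banks) ¥23 billion: securities removed from the BoJ's portfolio → −¥23B.
Government account inflow ¥412 billion: the BoJ's securities portfolio is untouched → 0.
OMO sale (to banks) ¥327 billion: securities removed from the BoJ's portfolio → −¥327B.
Net: −23 + 0 − 327 = -¥350 billion.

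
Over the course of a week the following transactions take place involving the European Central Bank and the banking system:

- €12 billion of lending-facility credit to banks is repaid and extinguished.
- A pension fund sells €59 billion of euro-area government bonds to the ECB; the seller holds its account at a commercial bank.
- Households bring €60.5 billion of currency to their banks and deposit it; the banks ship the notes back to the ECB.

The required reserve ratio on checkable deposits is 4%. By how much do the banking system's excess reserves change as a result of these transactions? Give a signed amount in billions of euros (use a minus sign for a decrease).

+€102.72 billion

Discount-window repayment €12 billion: reserves −€12B, deposits 0.
Asset purchase (from non-banks) €59 billion: reserves +€59B, deposits +€59B.
Currency deposit €60.5 billion: reserves +€60.5B, deposits +€60.5B.
Totals: Δreserves = +€107.5B, Δdeposits = +€119.5B.
Δrequired reserves = 4% × +€119.5B = +€4.78B.
Δexcess reserves = Δreserves − Δrequired = +€107.5B − (+€4.78B) = +€102.72 billion.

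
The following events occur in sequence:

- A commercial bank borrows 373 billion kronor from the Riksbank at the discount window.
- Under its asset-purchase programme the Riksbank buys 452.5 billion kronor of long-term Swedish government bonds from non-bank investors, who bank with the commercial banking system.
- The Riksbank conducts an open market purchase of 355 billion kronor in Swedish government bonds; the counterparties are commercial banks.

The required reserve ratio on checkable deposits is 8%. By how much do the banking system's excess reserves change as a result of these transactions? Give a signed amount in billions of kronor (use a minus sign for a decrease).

+1144.3 billion

Discount-window loan 373 billion kronor: reserves +373B, deposits 0.
Asset purchase (from non-banks) 452.5 billion kronor: reserves +452.5B, deposits +452.5B.
OMO purchase (from banks) 355 billion kronor: reserves +355B, deposits 0.
Totals: Δreserves = +1180.5B, Δdeposits = +452.5B.
Δrequired reserves = 8% × +452.5B = +36.2B.
Δexcess reserves = Δreserves − Δrequired = +1180.5B − (+36.2B) = +1144.3 billion.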